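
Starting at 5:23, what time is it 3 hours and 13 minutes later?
Starting time: 5:23
Adding 13 minutes to 23 minutes: 23 + 13 = 36 minutes
Adding 3 hours: 5 + 3 = 8
Final time: 8:36

Final answer: 8:36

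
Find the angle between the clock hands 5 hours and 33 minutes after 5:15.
First find the time 5 hours and 33 minutes after 5:15.
Total minutes: 5 x 60 + 15 + 5 x 60 + 33 = 648.
648 mod 720 = 648 minutes = 10:48.
Now compute the angle at 10:48:
Hour hand: 10 x 30 + 48 x 0.5 = 324 degrees
Minute hand: 48 x 6 = 288 degrees
Difference: |324 - 288| = 36 degrees
The angle is 36 degrees

Final answer: 36 degrees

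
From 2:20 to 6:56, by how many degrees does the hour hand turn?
The hour hand moves 0.5 degrees per minute.
Time elapsed: 6:56 - 2:20 = 276 minutes
Angular displacement: 276 x 0.5 = 138 degrees

Final answer: 138 degrees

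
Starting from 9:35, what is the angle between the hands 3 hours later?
First find the time 3 hours after 9:35.
Total minutes: 9 x 60 + 35 + 3 x 60 + 0 = 755.
755 mod 720 = 35 minutes = 12:35.
Now compute the angle at 12:35:
Hour hand: 0 x 30 + 35 x 0.5 = 17.5 degrees
Minute hand: 35 x 6 = 210 degrees
Difference: |17.5 - 210| = 192.5 degrees
Smaller angle: 360 - 192.5 = 167.5 degrees

Final answer: 167.5 degrees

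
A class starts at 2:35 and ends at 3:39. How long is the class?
From 2:35 to 3:39:
(3 x 60 + 39) - (2 x 60 + 35) = 219 - 155 = 64 minutes
= 1 hour and 4 minutes

Final answer: 1 hour and 4 minutes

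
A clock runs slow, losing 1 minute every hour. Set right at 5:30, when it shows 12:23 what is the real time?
For every 60 true minutes, the faulty clock advances 59 minutes, so 1 faulty-clock minute corresponds to 60/59 true minutes.
From 5:30 to 12:23 on the faulty dial is 413 minutes.
True elapsed: 413 x 60/59 = 420 minutes = 7 hours.
True time: 5:30 + 7 hours = 12:30.

Final answer: 12:30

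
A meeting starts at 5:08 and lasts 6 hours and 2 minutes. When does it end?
Starting time: 5:08
Adding 2 minutes to 8 minutes: 8 + 2 = 10 minutes
Adding 6 hours: 5 + 6 = 11
Final time: 11:10

Final answer: 11:10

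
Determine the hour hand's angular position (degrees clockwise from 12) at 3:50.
The hour hand moves 30 degrees per hour and 0.5 degrees per minute.
At 3:50: (3) x 30 + 50 x 0.5 = 90 + 25 = 115 degrees

Final answer: 115 degrees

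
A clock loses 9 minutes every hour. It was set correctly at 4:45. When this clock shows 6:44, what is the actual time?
For every 60 true minutes, the faulty clock advances 51 minutes, so 1 faulty-clock minute corresponds to 60/51 true minutes.
From 4:45 to 6:44 on the faulty dial is 119 minutes.
True elapsed: 119 x 60/51 = 140 minutes = 2 hours and 20 minutes.
True time: 4:45 + 2 hours and 20 minutes = 7:05.

Final answer: 7:05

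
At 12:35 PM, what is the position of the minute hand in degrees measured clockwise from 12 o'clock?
The minute hand moves 6 degrees per minute.
At 12:35: 35 x 6 = 210 degrees

Final answer: 210 degrees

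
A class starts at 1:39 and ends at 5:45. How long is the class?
From 1:39 to 5:45:
(5 x 60 + 45) - (1 x 60 + 39) = 345 - 99 = 246 minutes
= 4 hours and 6 minutes

Final answer: 4 hours and 6 minutes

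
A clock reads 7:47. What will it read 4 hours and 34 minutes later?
Starting time: 7:47
Adding 34 minutes to 47 minutes: 47 + 34 = 81 minutes = 1 hour and 21 minutes
Adding 4 hours: 7 + 4 + 1 (carry) = 12
Final time: 12:21

Final answer: 12:21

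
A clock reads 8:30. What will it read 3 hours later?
Starting time: 8:30
Adding 0 minutes to 30 minutes: 30 + 0 = 30 minutes
Adding 3 hours: 8 + 3 = 11
Final time: 11:30

Final answer: 11:30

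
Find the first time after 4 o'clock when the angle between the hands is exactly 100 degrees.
At t minutes past 4:00, the hour hand is at 30 x 4 + 0.5t degrees and the minute hand is at 6t degrees.
The smaller angle between them is 100 degrees when |30H - 5.5t| = 100 or |30H - 5.5t| = 260.
With H = 4, solve 30 x 4 - 5.5t = +/- target for each target:
  t = (30 x 4 - 100) / 5.5 = 3.64
  t = (30 x 4 + 100) / 5.5 = 40
  t = (30 x 4 - 260) / 5.5 = -25.45 (outside (0, 60))
  t = (30 x 4 + 260) / 5.5 = 69.09 (outside (0, 60))
Valid solutions in (0, 60): {3.64, 40} minutes.
The first occurrence is t = 3.64 minutes.
The hands form a 100-degree angle at 3.64 minutes past 4:00.

Final answer: 3.64 minutes past 4:00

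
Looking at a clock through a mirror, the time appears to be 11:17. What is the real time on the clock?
Reflection across the vertical (12-6) axis maps a hand at angle A degrees to (360 - A) degrees, which sends a reading of T minutes past 12:00 to (720 - T) minutes past 12:00.
Mirror reads 11:17 = 677 minutes past 12:00.
Actual time: (720 - 677) mod 720 = 43 minutes = 12:43.

Final answer: 12:43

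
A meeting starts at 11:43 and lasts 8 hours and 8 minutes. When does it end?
Starting time: 11:43
Adding 8 minutes to 43 minutes: 43 + 8 = 51 minutes
Adding 8 hours: 11 + 8 = 19 - 12 = 7
Final time: 7:51

Final answer: 7:51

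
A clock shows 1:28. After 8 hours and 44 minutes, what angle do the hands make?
First find the time 8 hours and 44 minutes after 1:28.
Total minutes: 1 x 60 + 28 + 8 x 60 + 44 = 612.
612 mod 720 = 612 minutes = 10:12.
Now compute the angle at 10:12:
Hour hand: 10 x 30 + 12 x 0.5 = 306 degrees
Minute hand: 12 x 6 = 72 degrees
Difference: |306 - 72| = 234 degrees
Smaller angle: 360 - 234 = 126 degrees

Final answer: 126 degrees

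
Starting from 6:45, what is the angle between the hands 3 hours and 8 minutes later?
First find the time 3 hours and 8 minutes after 6:45.
Total minutes: 6 x 60 + 45 + 3 x 60 + 8 = 593.
593 mod 720 = 593 minutes = 9:53.
Now compute the angle at 9:53:
Hour hand: 9 x 30 + 53 x 0.5 = 296.5 degrees
Minute hand: 53 x 6 = 318 degrees
Difference: |296.5 - 318| = 21.5 degrees
The angle is 21.5 degrees

Final answer: 21.5 degrees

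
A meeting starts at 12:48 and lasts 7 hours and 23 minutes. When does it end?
Starting time: 12:48
Adding 23 minutes to 48 minutes: 48 + 23 = 71 minutes = 1 hour and 11 minutes
Adding 7 hours: 12 + 7 + 1 (carry) = 20 - 12 = 8
Final time: 8:11

Final answer: 8:11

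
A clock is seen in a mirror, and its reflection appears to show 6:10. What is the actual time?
Reflection across the vertical (12-6) axis maps a hand at angle A degrees to (360 - A) degrees, which sends a reading of T minutes past 12:00 to (720 - T) minutes past 12:00.
Mirror reads 6:10 = 370 minutes past 12:00.
Actual time: (720 - 370) mod 720 = 350 minutes = 5:50.

Final answer: 5:50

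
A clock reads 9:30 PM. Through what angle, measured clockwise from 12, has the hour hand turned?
The hour hand moves 30 degrees per hour and 0.5 degrees per minute.
At 9:30: (9) x 30 + 30 x 0.5 = 270 + 15 = 285 degrees

Final answer: 285 degrees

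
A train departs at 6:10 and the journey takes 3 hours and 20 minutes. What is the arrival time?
Starting time: 6:10
Adding 20 minutes to 10 minutes: 10 + 20 = 30 minutes
Adding 3 hours: 6 + 3 = 9
Final time: 9:30

Final answer: 9:30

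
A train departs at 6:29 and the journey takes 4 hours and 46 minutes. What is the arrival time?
Starting time: 6:29
Adding 46 minutes to 29 minutes: 29 + 46 = 75 minutes = 1 hour and 15 minutes
Adding 4 hours: 6 + 4 + 1 (carry) = 11
Final time: 11:15

Final answer: 11:15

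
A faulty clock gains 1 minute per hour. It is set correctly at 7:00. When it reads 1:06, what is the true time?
For every 60 true minutes, the faulty clock advances 61 minutes, so 1 faulty-clock minute corresponds to 60/61 true minutes.
From 7:00 to 1:06 on the faulty dial is 366 minutes.
True elapsed: 366 x 60/61 = 360 minutes = 6 hours.
True time: 7:00 + 6 hours = 1:00.

Final answer: 1:00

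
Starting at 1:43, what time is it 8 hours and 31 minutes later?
Starting time: 1:43
Adding 31 minutes to 43 minutes: 43 + 31 = 74 minutes = 1 hour and 14 minutes
Adding 8 hours: 1 + 8 + 1 (carry) = 10
Final time: 10:14

Final answer: 10:14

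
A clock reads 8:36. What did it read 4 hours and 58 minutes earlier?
Starting time: 8:36 = 516 total minutes past 12:00
Subtracting: 4 hours and 58 minutes = 298 minutes
516 - 298 = 218 minutes
= 3 hours and 38 minutes past 12:00 = 3:38

Final answer: 3:38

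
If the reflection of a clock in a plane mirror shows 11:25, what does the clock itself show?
Reflection across the vertical (12-6) axis maps a hand at angle A degrees to (360 - A) degrees, which sends a reading of T minutes past 12:00 to (720 - T) minutes past 12:00.
Mirror reads 11:25 = 685 minutes past 12:00.
Actual time: (720 - 685) mod 720 = 35 minutes = 12:35.

Final answer: 12:35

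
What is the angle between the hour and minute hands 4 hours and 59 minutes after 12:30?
First find the time 4 hours and 59 minutes after 12:30.
Total minutes: 12 x 60 + 30 + 4 x 60 + 59 = 1049.
1049 mod 720 = 329 minutes = 5:29.
Now compute the angle at 5:29:
Hour hand: 5 x 30 + 29 x 0.5 = 164.5 degrees
Minute hand: 29 x 6 = 174 degrees
Difference: |164.5 - 174| = 9.5 degrees
The angle is 9.5 degrees

Final answer: 9.5 degrees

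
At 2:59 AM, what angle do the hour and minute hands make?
Hour hand position: 2 x 30 + 59 x 0.5 = 89.5 degrees
Minute hand position: 59 x 6 = 354 degrees
Difference: |89.5 - 354| = 264.5 degrees
Since 264.5 > 180, the smaller angle is 360 - 264.5 = 95.5 degrees

Final answer: 95.5 degrees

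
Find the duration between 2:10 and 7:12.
From 2:10 to 7:12:
(7 x 60 + 12) - (2 x 60 + 10) = 432 - 130 = 302 minutes
= 5 hours and 2 minutes

Final answer: 5 hours and 2 minutes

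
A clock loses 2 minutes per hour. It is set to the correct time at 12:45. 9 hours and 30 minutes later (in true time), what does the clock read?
For every 60 true minutes, the faulty clock advances 60 - 2 = 58 minutes.
True elapsed: 9 hours and 30 minutes = 570 minutes.
Faulty clock advances: 570 x 58/60 = 551 minutes (drift: 19 minutes behind).
Shown time: 12:45 + 551 minutes = 9:56.

Final answer: 9:56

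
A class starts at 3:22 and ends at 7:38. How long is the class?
From 3:22 to 7:38:
(7 x 60 + 38) - (3 x 60 + 22) = 458 - 202 = 256 minutes
= 4 hours and 16 minutes

Final answer: 4 hours and 16 minutes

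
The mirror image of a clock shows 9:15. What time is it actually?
Reflection across the vertical (12-6) axis maps a hand at angle A degrees to (360 - A) degrees, which sends a reading of T minutes past 12:00 to (720 - T) minutes past 12:00.
Mirror reads 9:15 = 555 minutes past 12:00.
Actual time: (720 - 555) mod 720 = 165 minutes = 2:45.

Final answer: 2:45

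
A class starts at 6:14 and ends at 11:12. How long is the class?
From 6:14 to 11:12:
(11 x 60 + 12) - (6 x 60 + 14) = 672 - 374 = 298 minutes
= 4 hours and 58 minutes

Final answer: 4 hours and 58 minutes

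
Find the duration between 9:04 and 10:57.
From 9:04 to 10:57:
(10 x 60 + 57) - (9 x 60 + 4) = 657 - 544 = 113 minutes
= 1 hour and 53 minutes

Final answer: 1 hour and 53 minutes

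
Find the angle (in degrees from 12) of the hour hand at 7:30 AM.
The hour hand moves 30 degrees per hour and 0.5 degrees per minute.
At 7:30: (7) x 30 + 30 x 0.5 = 210 + 15 = 225 degrees

Final answer: 225 degrees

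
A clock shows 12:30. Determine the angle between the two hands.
Hour hand position: 0 x 30 + 30 x 0.5 = 15 degrees
Minute hand position: 30 x 6 = 180 degrees
Difference: |15 - 180| = 165 degrees
The angle between the hands is 165 degrees

Final answer: 165 degrees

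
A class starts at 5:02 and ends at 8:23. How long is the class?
From 5:02 to 8:23:
(8 x 60 + 23) - (5 x 60 + 2) = 503 - 302 = 201 minutes
= 3 hours and 21 minutes

Final answer: 3 hours and 21 minutes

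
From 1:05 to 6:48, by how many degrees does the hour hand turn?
The hour hand moves 0.5 degrees per minute.
Time elapsed: 6:48 - 1:05 = 343 minutes
Angular displacement: 343 x 0.5 = 171.5 degrees

Final answer: 171.5 degrees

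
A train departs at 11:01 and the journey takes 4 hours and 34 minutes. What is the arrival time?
Starting time: 11:01
Adding 34 minutes to 1 minute: 1 + 34 = 35 minutes
Adding 4 hours: 11 + 4 = 15 - 12 = 3
Final time: 3:35

Final answer: 3:35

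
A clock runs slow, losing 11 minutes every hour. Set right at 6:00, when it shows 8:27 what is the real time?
For every 60 true minutes, the faulty clock advances 49 minutes, so 1 faulty-clock minute corresponds to 60/49 true minutes.
From 6:00 to 8:27 on the faulty dial is 147 minutes.
True elapsed: 147 x 60/49 = 180 minutes = 3 hours.
True time: 6:00 + 3 hours = 9:00.

Final answer: 9:00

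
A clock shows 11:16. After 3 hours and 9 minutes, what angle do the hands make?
First find the time 3 hours and 9 minutes after 11:16.
Total minutes: 11 x 60 + 16 + 3 x 60 + 9 = 865.
865 mod 720 = 145 minutes = 2:25.
Now compute the angle at 2:25:
Hour hand: 2 x 30 + 25 x 0.5 = 72.5 degrees
Minute hand: 25 x 6 = 150 degrees
Difference: |72.5 - 150| = 77.5 degrees
The angle is 77.5 degrees

Final answer: 77.5 degrees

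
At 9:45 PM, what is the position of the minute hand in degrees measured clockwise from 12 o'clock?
The minute hand moves 6 degrees per minute.
At 9:45: 45 x 6 = 270 degrees

Final answer: 270 degrees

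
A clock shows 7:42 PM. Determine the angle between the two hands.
Hour hand position: 7 x 30 + 42 x 0.5 = 231 degrees
Minute hand position: 42 x 6 = 252 degrees
Difference: |231 - 252| = 21 degrees
The angle between the hands is 21 degrees

Final answer: 21 degrees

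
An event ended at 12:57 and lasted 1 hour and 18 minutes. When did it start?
Starting time: 12:57 = 57 total minutes past 12:00
Subtracting: 1 hour and 18 minutes = 78 minutes
57 - 78 = -21 (negative, add 12 hours = 720) = 699 minutes
= 11 hours and 39 minutes past 12:00 = 11:39

Final answer: 11:39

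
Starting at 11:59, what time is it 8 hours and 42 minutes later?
Starting time: 11:59
Adding 42 minutes to 59 minutes: 59 + 42 = 101 minutes = 1 hour and 41 minutes
Adding 8 hours: 11 + 8 + 1 (carry) = 20 - 12 = 8
Final time: 8:41

Final answer: 8:41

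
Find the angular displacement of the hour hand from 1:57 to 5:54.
The hour hand moves 0.5 degrees per minute.
Time elapsed: 5:54 - 1:57 = 237 minutes
Angular displacement: 237 x 0.5 = 118.5 degrees

Final answer: 118.5 degrees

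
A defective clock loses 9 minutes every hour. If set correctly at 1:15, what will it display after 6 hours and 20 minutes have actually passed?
For every 60 true minutes, the faulty clock advances 60 - 9 = 51 minutes.
True elapsed: 6 hours and 20 minutes = 380 minutes.
Faulty clock advances: 380 x 51/60 = 323 minutes (drift: 57 minutes behind).
Shown time: 1:15 + 323 minutes = 6:38.

Final answer: 6:38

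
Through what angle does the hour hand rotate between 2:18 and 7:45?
The hour hand moves 0.5 degrees per minute.
Time elapsed: 7:45 - 2:18 = 327 minutes
Angular displacement: 327 x 0.5 = 163.5 degrees

Final answer: 163.5 degrees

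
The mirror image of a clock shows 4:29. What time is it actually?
Reflection across the vertical (12-6) axis maps a hand at angle A degrees to (360 - A) degrees, which sends a reading of T minutes past 12:00 to (720 - T) minutes past 12:00.
Mirror reads 4:29 = 269 minutes past 12:00.
Actual time: (720 - 269) mod 720 = 451 minutes = 7:31.

Final answer: 7:31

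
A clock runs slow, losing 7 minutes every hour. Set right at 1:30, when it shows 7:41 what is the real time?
For every 60 true minutes, the faulty clock advances 53 minutes, so 1 faulty-clock minute corresponds to 60/53 true minutes.
From 1:30 to 7:41 on the faulty dial is 371 minutes.
True elapsed: 371 x 60/53 = 420 minutes = 7 hours.
True time: 1:30 + 7 hours = 8:30.

Final answer: 8:30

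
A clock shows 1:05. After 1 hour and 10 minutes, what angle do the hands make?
First find the time 1 hour and 10 minutes after 1:05.
Total minutes: 1 x 60 + 5 + 1 x 60 + 10 = 135.
135 mod 720 = 135 minutes = 2:15.
Now compute the angle at 2:15:
Hour hand: 2 x 30 + 15 x 0.5 = 67.5 degrees
Minute hand: 15 x 6 = 90 degrees
Difference: |67.5 - 90| = 22.5 degrees
The angle is 22.5 degrees

Final answer: 22.5 degrees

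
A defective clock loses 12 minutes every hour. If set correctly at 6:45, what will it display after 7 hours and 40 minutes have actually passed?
For every 60 true minutes, the faulty clock advances 60 - 12 = 48 minutes.
True elapsed: 7 hours and 40 minutes = 460 minutes.
Faulty clock advances: 460 x 48/60 = 368 minutes (drift: 92 minutes behind).
Shown time: 6:45 + 368 minutes = 12:53.

Final answer: 12:53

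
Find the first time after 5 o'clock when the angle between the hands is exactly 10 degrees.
At t minutes past 5:00, the hour hand is at 30 x 5 + 0.5t degrees and the minute hand is at 6t degrees.
The smaller angle between them is 10 degrees when |30H - 5.5t| = 10 or |30H - 5.5t| = 350.
With H = 5, solve 30 x 5 - 5.5t = +/- target for each target:
  t = (30 x 5 - 10) / 5.5 = 25.45
  t = (30 x 5 + 10) / 5.5 = 29.09
  t = (30 x 5 - 350) / 5.5 = -36.36 (outside (0, 60))
  t = (30 x 5 + 350) / 5.5 = 90.91 (outside (0, 60))
Valid solutions in (0, 60): {25.45, 29.09} minutes.
The first occurrence is t = 25.45 minutes.
The hands form a 10-degree angle at 25.45 minutes past 5:00.

Final answer: 25.45 minutes past 5:00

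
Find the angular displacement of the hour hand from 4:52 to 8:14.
The hour hand moves 0.5 degrees per minute.
Time elapsed: 8:14 - 4:52 = 202 minutes
Angular displacement: 202 x 0.5 = 101 degrees

Final answer: 101 degrees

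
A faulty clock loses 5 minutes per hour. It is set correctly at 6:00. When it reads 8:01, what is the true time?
For every 60 true minutes, the faulty clock advances 55 minutes, so 1 faulty-clock minute corresponds to 60/55 true minutes.
From 6:00 to 8:01 on the faulty dial is 121 minutes.
True elapsed: 121 x 60/55 = 132 minutes = 2 hours and 12 minutes.
True time: 6:00 + 2 hours and 12 minutes = 8:12.

Final answer: 8:12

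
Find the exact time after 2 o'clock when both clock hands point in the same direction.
The minute hand gains 5.5 degrees per minute on the hour hand.
At 2:00, the hour hand is at 60 degrees and the minute hand is at 0 degrees.
The gap is 60 degrees. Time to close: 60/5.5 = 60 x 2/11 = 10.91 minutes.
The hands overlap at 10.91 minutes past 2:00.

Final answer: 10.91 minutes past 2:00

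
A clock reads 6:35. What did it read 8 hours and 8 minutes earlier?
Starting time: 6:35 = 395 total minutes past 12:00
Subtracting: 8 hours and 8 minutes = 488 minutes
395 - 488 = -93 (negative, add 12 hours = 720) = 627 minutes
= 10 hours and 27 minutes past 12:00 = 10:27

Final answer: 10:27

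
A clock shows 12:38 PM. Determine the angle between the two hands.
Hour hand position: 0 x 30 + 38 x 0.5 = 19 degrees
Minute hand position: 38 x 6 = 228 degrees
Difference: |19 - 228| = 209 degrees
Since 209 > 180, the smaller angle is 360 - 209 = 151 degrees

Final answer: 151 degrees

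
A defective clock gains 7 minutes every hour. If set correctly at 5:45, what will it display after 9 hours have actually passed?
For every 60 true minutes, the faulty clock advances 60 + 7 = 67 minutes.
True elapsed: 9 hours = 540 minutes.
Faulty clock advances: 540 x 67/60 = 603 minutes (drift: 63 minutes ahead).
Shown time: 5:45 + 603 minutes = 3:48.

Final answer: 3:48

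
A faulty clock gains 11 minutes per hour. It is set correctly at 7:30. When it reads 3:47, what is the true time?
For every 60 true minutes, the faulty clock advances 71 minutes, so 1 faulty-clock minute corresponds to 60/71 true minutes.
From 7:30 to 3:47 on the faulty dial is 497 minutes.
True elapsed: 497 x 60/71 = 420 minutes = 7 hours.
True time: 7:30 + 7 hours = 2:30.

Final answer: 2:30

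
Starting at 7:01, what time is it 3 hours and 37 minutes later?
Starting time: 7:01
Adding 37 minutes to 1 minute: 1 + 37 = 38 minutes
Adding 3 hours: 7 + 3 = 10
Final time: 10:38

Final answer: 10:38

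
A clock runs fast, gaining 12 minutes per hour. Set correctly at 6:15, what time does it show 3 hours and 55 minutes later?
For every 60 true minutes, the faulty clock advances 60 + 12 = 72 minutes.
True elapsed: 3 hours and 55 minutes = 235 minutes.
Faulty clock advances: 235 x 72/60 = 282 minutes (drift: 47 minutes ahead).
Shown time: 6:15 + 282 minutes = 10:57.

Final answer: 10:57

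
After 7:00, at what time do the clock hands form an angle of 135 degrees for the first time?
At t minutes past 7:00, the hour hand is at 30 x 7 + 0.5t degrees and the minute hand is at 6t degrees.
The smaller angle between them is 135 degrees when |30H - 5.5t| = 135 or |30H - 5.5t| = 225.
With H = 7, solve 30 x 7 - 5.5t = +/- target for each target:
  t = (30 x 7 - 135) / 5.5 = 13.64
  t = (30 x 7 + 135) / 5.5 = 62.73 (outside (0, 60))
  t = (30 x 7 - 225) / 5.5 = -2.73 (outside (0, 60))
  t = (30 x 7 + 225) / 5.5 = 79.09 (outside (0, 60))
Valid solutions in (0, 60): {13.64} minutes.
The first occurrence is t = 13.64 minutes.
The hands form a 135-degree angle at 13.64 minutes past 7:00.

Final answer: 13.64 minutes past 7:00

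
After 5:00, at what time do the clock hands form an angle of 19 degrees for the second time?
At t minutes past 5:00, the hour hand is at 30 x 5 + 0.5t degrees and the minute hand is at 6t degrees.
The smaller angle between them is 19 degrees when |30H - 5.5t| = 19 or |30H - 5.5t| = 341.
With H = 5, solve 30 x 5 - 5.5t = +/- target for each target:
  t = (30 x 5 - 19) / 5.5 = 23.82
  t = (30 x 5 + 19) / 5.5 = 30.73
  t = (30 x 5 - 341) / 5.5 = -34.73 (outside (0, 60))
  t = (30 x 5 + 341) / 5.5 = 89.27 (outside (0, 60))
Valid solutions in (0, 60): {23.82, 30.73} minutes.
The second occurrence is t = 30.73 minutes.
The hands form a 19-degree angle at 30.73 minutes past 5:00.

Final answer: 30.73 minutes past 5:00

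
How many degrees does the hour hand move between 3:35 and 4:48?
The hour hand moves 0.5 degrees per minute.
Time elapsed: 4:48 - 3:35 = 73 minutes
Angular displacement: 73 x 0.5 = 36.5 degrees

Final answer: 36.5 degrees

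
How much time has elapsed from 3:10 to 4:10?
From 3:10 to 4:10:
(4 x 60 + 10) - (3 x 60 + 10) = 250 - 190 = 60 minutes
= 1 hour

Final answer: 1 hour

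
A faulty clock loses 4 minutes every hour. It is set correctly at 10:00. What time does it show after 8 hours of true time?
For every 60 true minutes, the faulty clock advances 60 - 4 = 56 minutes.
True elapsed: 8 hours = 480 minutes.
Faulty clock advances: 480 x 56/60 = 448 minutes (drift: 32 minutes behind).
Shown time: 10:00 + 448 minutes = 5:28.

Final answer: 5:28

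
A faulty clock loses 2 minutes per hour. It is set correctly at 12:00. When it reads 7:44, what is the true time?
For every 60 true minutes, the faulty clock advances 58 minutes, so 1 faulty-clock minute corresponds to 60/58 true minutes.
From 12:00 to 7:44 on the faulty dial is 464 minutes.
True elapsed: 464 x 60/58 = 480 minutes = 8 hours.
True time: 12:00 + 8 hours = 8:00.

Final answer: 8:00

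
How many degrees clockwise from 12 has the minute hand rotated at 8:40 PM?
The minute hand moves 6 degrees per minute.
At 8:40: 40 x 6 = 240 degrees

Final answer: 240 degrees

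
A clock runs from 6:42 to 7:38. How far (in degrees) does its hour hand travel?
The hour hand moves 0.5 degrees per minute.
Time elapsed: 7:38 - 6:42 = 56 minutes
Angular displacement: 56 x 0.5 = 28 degrees

Final answer: 28 degrees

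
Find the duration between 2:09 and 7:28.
From 2:09 to 7:28:
(7 x 60 + 28) - (2 x 60 + 9) = 448 - 129 = 319 minutes
= 5 hours and 19 minutes

Final answer: 5 hours and 19 minutes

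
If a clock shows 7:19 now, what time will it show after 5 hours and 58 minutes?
Starting time: 7:19
Adding 58 minutes to 19 minutes: 19 + 58 = 77 minutes = 1 hour and 17 minutes
Adding 5 hours: 7 + 5 + 1 (carry) = 13 - 12 = 1
Final time: 1:17

Final answer: 1:17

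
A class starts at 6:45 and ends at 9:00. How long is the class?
From 6:45 to 9:00:
(9 x 60 + 0) - (6 x 60 + 45) = 540 - 405 = 135 minutes
= 2 hours and 15 minutes

Final answer: 2 hours and 15 minutes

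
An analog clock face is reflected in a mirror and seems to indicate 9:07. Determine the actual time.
Reflection across the vertical (12-6) axis maps a hand at angle A degrees to (360 - A) degrees, which sends a reading of T minutes past 12:00 to (720 - T) minutes past 12:00.
Mirror reads 9:07 = 547 minutes past 12:00.
Actual time: (720 - 547) mod 720 = 173 minutes = 2:53.

Final answer: 2:53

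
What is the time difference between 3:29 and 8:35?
From 3:29 to 8:35:
(8 x 60 + 35) - (3 x 60 + 29) = 515 - 209 = 306 minutes
= 5 hours and 6 minutes

Final answer: 5 hours and 6 minutes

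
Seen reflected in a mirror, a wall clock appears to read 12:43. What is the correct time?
Reflection across the vertical (12-6) axis maps a hand at angle A degrees to (360 - A) degrees, which sends a reading of T minutes past 12:00 to (720 - T) minutes past 12:00.
Mirror reads 12:43 = 43 minutes past 12:00.
Actual time: (720 - 43) mod 720 = 677 minutes = 11:17.

Final answer: 11:17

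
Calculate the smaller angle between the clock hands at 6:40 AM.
Hour hand position: 6 x 30 + 40 x 0.5 = 200 degrees
Minute hand position: 40 x 6 = 240 degrees
Difference: |200 - 240| = 40 degrees
The angle between the hands is 40 degrees

Final answer: 40 degrees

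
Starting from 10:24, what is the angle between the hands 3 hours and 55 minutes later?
First find the time 3 hours and 55 minutes after 10:24.
Total minutes: 10 x 60 + 24 + 3 x 60 + 55 = 859.
859 mod 720 = 139 minutes = 2:19.
Now compute the angle at 2:19:
Hour hand: 2 x 30 + 19 x 0.5 = 69.5 degrees
Minute hand: 19 x 6 = 114 degrees
Difference: |69.5 - 114| = 44.5 degrees
The angle is 44.5 degrees

Final answer: 44.5 degrees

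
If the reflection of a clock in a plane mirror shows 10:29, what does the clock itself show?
Reflection across the vertical (12-6) axis maps a hand at angle A degrees to (360 - A) degrees, which sends a reading of T minutes past 12:00 to (720 - T) minutes past 12:00.
Mirror reads 10:29 = 629 minutes past 12:00.
Actual time: (720 - 629) mod 720 = 91 minutes = 1:31.

Final answer: 1:31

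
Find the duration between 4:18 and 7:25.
From 4:18 to 7:25:
(7 x 60 + 25) - (4 x 60 + 18) = 445 - 258 = 187 minutes
= 3 hours and 7 minutes

Final answer: 3 hours and 7 minutes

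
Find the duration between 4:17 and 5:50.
From 4:17 to 5:50:
(5 x 60 + 50) - (4 x 60 + 17) = 350 - 257 = 93 minutes
= 1 hour and 33 minutes

Final answer: 1 hour and 33 minutes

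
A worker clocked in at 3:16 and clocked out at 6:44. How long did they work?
From 3:16 to 6:44:
(6 x 60 + 44) - (3 x 60 + 16) = 404 - 196 = 208 minutes
= 3 hours and 28 minutes

Final answer: 3 hours and 28 minutes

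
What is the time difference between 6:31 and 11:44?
From 6:31 to 11:44:
(11 x 60 + 44) - (6 x 60 + 31) = 704 - 391 = 313 minutes
= 5 hours and 13 minutes

Final answer: 5 hours and 13 minutes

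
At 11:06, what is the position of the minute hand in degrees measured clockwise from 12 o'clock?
The minute hand moves 6 degrees per minute.
At 11:06: 6 x 6 = 36 degrees

Final answer: 36 degrees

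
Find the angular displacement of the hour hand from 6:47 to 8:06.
The hour hand moves 0.5 degrees per minute.
Time elapsed: 8:06 - 6:47 = 79 minutes
Angular displacement: 79 x 0.5 = 39.5 degrees

Final answer: 39.5 degrees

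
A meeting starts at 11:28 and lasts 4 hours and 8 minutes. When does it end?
Starting time: 11:28
Adding 8 minutes to 28 minutes: 28 + 8 = 36 minutes
Adding 4 hours: 11 + 4 = 15 - 12 = 3
Final time: 3:36

Final answer: 3:36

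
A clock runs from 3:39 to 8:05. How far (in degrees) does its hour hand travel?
The hour hand moves 0.5 degrees per minute.
Time elapsed: 8:05 - 3:39 = 266 minutes
Angular displacement: 266 x 0.5 = 133 degrees

Final answer: 133 degrees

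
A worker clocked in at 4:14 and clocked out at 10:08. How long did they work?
From 4:14 to 10:08:
(10 x 60 + 8) - (4 x 60 + 14) = 608 - 254 = 354 minutes
= 5 hours and 54 minutes

Final answer: 5 hours and 54 minutes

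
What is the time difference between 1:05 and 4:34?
From 1:05 to 4:34:
(4 x 60 + 34) - (1 x 60 + 5) = 274 - 65 = 209 minutes
= 3 hours and 29 minutes

Final answer: 3 hours and 29 minutes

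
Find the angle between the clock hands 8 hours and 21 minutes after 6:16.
First find the time 8 hours and 21 minutes after 6:16.
Total minutes: 6 x 60 + 16 + 8 x 60 + 21 = 877.
877 mod 720 = 157 minutes = 2:37.
Now compute the angle at 2:37:
Hour hand: 2 x 30 + 37 x 0.5 = 78.5 degrees
Minute hand: 37 x 6 = 222 degrees
Difference: |78.5 - 222| = 143.5 degrees
The angle is 143.5 degrees

Final answer: 143.5 degrees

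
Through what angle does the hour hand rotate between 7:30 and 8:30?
The hour hand moves 0.5 degrees per minute.
Time elapsed: 8:30 - 7:30 = 60 minutes
Angular displacement: 60 x 0.5 = 30 degrees

Final answer: 30 degrees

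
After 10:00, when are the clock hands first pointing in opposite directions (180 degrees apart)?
For hands to be 180 degrees apart: |30H - 5.5t| = 180
With H = 10: t = (30 x 10 + 180)/5.5 = 87.27 or t = (30 x 10 - 180)/5.5 = 21.82
First valid solution (0 < t < 60): t = 21.82 minutes
The hands are opposite at 21.82 minutes past 10:00.

Final answer: 21.82 minutes past 10:00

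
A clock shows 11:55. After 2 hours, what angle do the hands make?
First find the time 2 hours after 11:55.
Total minutes: 11 x 60 + 55 + 2 x 60 + 0 = 835.
835 mod 720 = 115 minutes = 1:55.
Now compute the angle at 1:55:
Hour hand: 1 x 30 + 55 x 0.5 = 57.5 degrees
Minute hand: 55 x 6 = 330 degrees
Difference: |57.5 - 330| = 272.5 degrees
Smaller angle: 360 - 272.5 = 87.5 degrees

Final answer: 87.5 degrees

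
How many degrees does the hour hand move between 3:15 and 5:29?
The hour hand moves 0.5 degrees per minute.
Time elapsed: 5:29 - 3:15 = 134 minutes
Angular displacement: 134 x 0.5 = 67 degrees

Final answer: 67 degrees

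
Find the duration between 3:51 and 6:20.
From 3:51 to 6:20:
(6 x 60 + 20) - (3 x 60 + 51) = 380 - 231 = 149 minutes
= 2 hours and 29 minutes

Final answer: 2 hours and 29 minutes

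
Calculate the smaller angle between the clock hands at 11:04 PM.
Hour hand position: 11 x 30 + 4 x 0.5 = 332 degrees
Minute hand position: 4 x 6 = 24 degrees
Difference: |332 - 24| = 308 degrees
Since 308 > 180, the smaller angle is 360 - 308 = 52 degrees

Final answer: 52 degrees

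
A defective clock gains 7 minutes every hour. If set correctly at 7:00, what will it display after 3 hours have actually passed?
For every 60 true minutes, the faulty clock advances 60 + 7 = 67 minutes.
True elapsed: 3 hours = 180 minutes.
Faulty clock advances: 180 x 67/60 = 201 minutes (drift: 21 minutes ahead).
Shown time: 7:00 + 201 minutes = 10:21.

Final answer: 10:21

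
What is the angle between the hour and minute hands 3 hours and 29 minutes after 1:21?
First find the time 3 hours and 29 minutes after 1:21.
Total minutes: 1 x 60 + 21 + 3 x 60 + 29 = 290.
290 mod 720 = 290 minutes = 4:50.
Now compute the angle at 4:50:
Hour hand: 4 x 30 + 50 x 0.5 = 145 degrees
Minute hand: 50 x 6 = 300 degrees
Difference: |145 - 300| = 155 degrees
The angle is 155 degrees

Final answer: 155 degrees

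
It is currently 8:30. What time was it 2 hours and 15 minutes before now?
Starting time: 8:30 = 510 total minutes past 12:00
Subtracting: 2 hours and 15 minutes = 135 minutes
510 - 135 = 375 minutes
= 6 hours and 15 minutes past 12:00 = 6:15

Final answer: 6:15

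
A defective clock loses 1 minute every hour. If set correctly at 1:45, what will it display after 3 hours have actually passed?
For every 60 true minutes, the faulty clock advances 60 - 1 = 59 minutes.
True elapsed: 3 hours = 180 minutes.
Faulty clock advances: 180 x 59/60 = 177 minutes (drift: 3 minutes behind).
Shown time: 1:45 + 177 minutes = 4:42.

Final answer: 4:42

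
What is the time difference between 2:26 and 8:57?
From 2:26 to 8:57:
(8 x 60 + 57) - (2 x 60 + 26) = 537 - 146 = 391 minutes
= 6 hours and 31 minutes

Final answer: 6 hours and 31 minutes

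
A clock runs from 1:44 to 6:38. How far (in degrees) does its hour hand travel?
The hour hand moves 0.5 degrees per minute.
Time elapsed: 6:38 - 1:44 = 294 minutes
Angular displacement: 294 x 0.5 = 147 degrees

Final answer: 147 degrees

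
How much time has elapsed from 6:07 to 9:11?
From 6:07 to 9:11:
(9 x 60 + 11) - (6 x 60 + 7) = 551 - 367 = 184 minutes
= 3 hours and 4 minutes

Final answer: 3 hours and 4 minutes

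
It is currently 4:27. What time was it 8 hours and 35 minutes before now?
Starting time: 4:27 = 267 total minutes past 12:00
Subtracting: 8 hours and 35 minutes = 515 minutes
267 - 515 = -248 (negative, add 12 hours = 720) = 472 minutes
= 7 hours and 52 minutes past 12:00 = 7:52

Final answer: 7:52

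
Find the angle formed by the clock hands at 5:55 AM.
Hour hand position: 5 x 30 + 55 x 0.5 = 177.5 degrees
Minute hand position: 55 x 6 = 330 degrees
Difference: |177.5 - 330| = 152.5 degrees
The angle between the hands is 152.5 degrees

Final answer: 152.5 degrees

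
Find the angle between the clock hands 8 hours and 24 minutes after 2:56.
First find the time 8 hours and 24 minutes after 2:56.
Total minutes: 2 x 60 + 56 + 8 x 60 + 24 = 680.
680 mod 720 = 680 minutes = 11:20.
Now compute the angle at 11:20:
Hour hand: 11 x 30 + 20 x 0.5 = 340 degrees
Minute hand: 20 x 6 = 120 degrees
Difference: |340 - 120| = 220 degrees
Smaller angle: 360 - 220 = 140 degrees

Final answer: 140 degrees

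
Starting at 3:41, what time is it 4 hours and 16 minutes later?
Starting time: 3:41
Adding 16 minutes to 41 minutes: 41 + 16 = 57 minutes
Adding 4 hours: 3 + 4 = 7
Final time: 7:57

Final answer: 7:57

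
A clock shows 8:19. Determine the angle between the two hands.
Hour hand position: 8 x 30 + 19 x 0.5 = 249.5 degrees
Minute hand position: 19 x 6 = 114 degrees
Difference: |249.5 - 114| = 135.5 degrees
The angle between the hands is 135.5 degrees

Final answer: 135.5 degrees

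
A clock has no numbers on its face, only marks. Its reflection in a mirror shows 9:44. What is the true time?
Reflection across the vertical (12-6) axis maps a hand at angle A degrees to (360 - A) degrees, which sends a reading of T minutes past 12:00 to (720 - T) minutes past 12:00.
Mirror reads 9:44 = 584 minutes past 12:00.
Actual time: (720 - 584) mod 720 = 136 minutes = 2:16.

Final answer: 2:16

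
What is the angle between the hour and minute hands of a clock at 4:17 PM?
Hour hand position: 4 x 30 + 17 x 0.5 = 128.5 degrees
Minute hand position: 17 x 6 = 102 degrees
Difference: |128.5 - 102| = 26.5 degrees
The angle between the hands is 26.5 degrees

Final answer: 26.5 degrees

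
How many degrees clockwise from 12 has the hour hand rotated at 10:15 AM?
The hour hand moves 30 degrees per hour and 0.5 degrees per minute.
At 10:15: (10) x 30 + 15 x 0.5 = 300 + 7.5 = 307.5 degrees

Final answer: 307.5 degrees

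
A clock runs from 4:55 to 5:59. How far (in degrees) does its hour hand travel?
The hour hand moves 0.5 degrees per minute.
Time elapsed: 5:59 - 4:55 = 64 minutes
Angular displacement: 64 x 0.5 = 32 degrees

Final answer: 32 degrees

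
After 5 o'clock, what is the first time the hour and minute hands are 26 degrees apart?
At t minutes past 5:00, the hour hand is at 30 x 5 + 0.5t degrees and the minute hand is at 6t degrees.
The smaller angle between them is 26 degrees when |30H - 5.5t| = 26 or |30H - 5.5t| = 334.
With H = 5, solve 30 x 5 - 5.5t = +/- target for each target:
  t = (30 x 5 - 26) / 5.5 = 22.55
  t = (30 x 5 + 26) / 5.5 = 32
  t = (30 x 5 - 334) / 5.5 = -33.45 (outside (0, 60))
  t = (30 x 5 + 334) / 5.5 = 88 (outside (0, 60))
Valid solutions in (0, 60): {22.55, 32} minutes.
The first occurrence is t = 22.55 minutes.
The hands form a 26-degree angle at 22.55 minutes past 5:00.

Final answer: 22.55 minutes past 5:00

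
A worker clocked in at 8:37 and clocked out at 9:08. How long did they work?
From 8:37 to 9:08:
(9 x 60 + 8) - (8 x 60 + 37) = 548 - 517 = 31 minutes
= 31 minutes

Final answer: 31 minutes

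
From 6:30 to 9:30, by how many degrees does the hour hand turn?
The hour hand moves 0.5 degrees per minute.
Time elapsed: 9:30 - 6:30 = 180 minutes
Angular displacement: 180 x 0.5 = 90 degrees

Final answer: 90 degrees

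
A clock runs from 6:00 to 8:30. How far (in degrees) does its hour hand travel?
The hour hand moves 0.5 degrees per minute.
Time elapsed: 8:30 - 6:00 = 150 minutes
Angular displacement: 150 x 0.5 = 75 degrees

Final answer: 75 degrees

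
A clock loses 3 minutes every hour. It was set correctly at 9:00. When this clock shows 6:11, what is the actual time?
For every 60 true minutes, the faulty clock advances 57 minutes, so 1 faulty-clock minute corresponds to 60/57 true minutes.
From 9:00 to 6:11 on the faulty dial is 551 minutes.
True elapsed: 551 x 60/57 = 580 minutes = 9 hours and 40 minutes.
True time: 9:00 + 9 hours and 40 minutes = 6:40.

Final answer: 6:40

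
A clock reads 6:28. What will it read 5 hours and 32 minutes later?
Starting time: 6:28
Adding 32 minutes to 28 minutes: 28 + 32 = 60 minutes = 1 hour
Adding 5 hours: 6 + 5 + 1 (carry) = 12
Final time: 12:00

Final answer: 12:00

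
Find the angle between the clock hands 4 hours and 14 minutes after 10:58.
First find the time 4 hours and 14 minutes after 10:58.
Total minutes: 10 x 60 + 58 + 4 x 60 + 14 = 912.
912 mod 720 = 192 minutes = 3:12.
Now compute the angle at 3:12:
Hour hand: 3 x 30 + 12 x 0.5 = 96 degrees
Minute hand: 12 x 6 = 72 degrees
Difference: |96 - 72| = 24 degrees
The angle is 24 degrees

Final answer: 24 degrees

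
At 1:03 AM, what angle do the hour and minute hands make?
Hour hand position: 1 x 30 + 3 x 0.5 = 31.5 degrees
Minute hand position: 3 x 6 = 18 degrees
Difference: |31.5 - 18| = 13.5 degrees
The angle between the hands is 13.5 degrees

Final answer: 13.5 degrees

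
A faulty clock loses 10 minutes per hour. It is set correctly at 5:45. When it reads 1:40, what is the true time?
For every 60 true minutes, the faulty clock advances 50 minutes, so 1 faulty-clock minute corresponds to 60/50 true minutes.
From 5:45 to 1:40 on the faulty dial is 475 minutes.
True elapsed: 475 x 60/50 = 570 minutes = 9 hours and 30 minutes.
True time: 5:45 + 9 hours and 30 minutes = 3:15.

Final answer: 3:15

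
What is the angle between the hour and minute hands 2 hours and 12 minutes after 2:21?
First find the time 2 hours and 12 minutes after 2:21.
Total minutes: 2 x 60 + 21 + 2 x 60 + 12 = 273.
273 mod 720 = 273 minutes = 4:33.
Now compute the angle at 4:33:
Hour hand: 4 x 30 + 33 x 0.5 = 136.5 degrees
Minute hand: 33 x 6 = 198 degrees
Difference: |136.5 - 198| = 61.5 degrees
The angle is 61.5 degrees

Final answer: 61.5 degrees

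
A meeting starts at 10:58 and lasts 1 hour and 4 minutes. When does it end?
Starting time: 10:58
Adding 4 minutes to 58 minutes: 58 + 4 = 62 minutes = 1 hour and 2 minutes
Adding 1 hour: 10 + 1 + 1 (carry) = 12
Final time: 12:02

Final answer: 12:02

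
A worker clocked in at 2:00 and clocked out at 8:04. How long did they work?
From 2:00 to 8:04:
(8 x 60 + 4) - (2 x 60 + 0) = 484 - 120 = 364 minutes
= 6 hours and 4 minutes

Final answer: 6 hours and 4 minutes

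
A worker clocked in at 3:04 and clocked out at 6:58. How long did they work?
From 3:04 to 6:58:
(6 x 60 + 58) - (3 x 60 + 4) = 418 - 184 = 234 minutes
= 3 hours and 54 minutes

Final answer: 3 hours and 54 minutes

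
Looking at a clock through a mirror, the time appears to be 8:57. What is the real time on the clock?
Reflection across the vertical (12-6) axis maps a hand at angle A degrees to (360 - A) degrees, which sends a reading of T minutes past 12:00 to (720 - T) minutes past 12:00.
Mirror reads 8:57 = 537 minutes past 12:00.
Actual time: (720 - 537) mod 720 = 183 minutes = 3:03.

Final answer: 3:03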